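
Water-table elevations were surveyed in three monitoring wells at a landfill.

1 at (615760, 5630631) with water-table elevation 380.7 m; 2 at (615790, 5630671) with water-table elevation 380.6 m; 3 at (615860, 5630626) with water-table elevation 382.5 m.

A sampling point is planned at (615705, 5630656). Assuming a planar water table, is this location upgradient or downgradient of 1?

downgradient

Differences from 1: to 2 (Δx, Δy, Δh) = (30, 40, -0.1); to 3 = (100, -5, +1.8).
Determinant of the coordinate differences = 30·(-5) − 100·40 = -4150.
∂h/∂x = [(-0.1)·(-5) − (+1.8)·40] / -4150 = +0.01723
∂h/∂y = [30·(+1.8) − 100·(-0.1)] / -4150 = -0.01542
Head at (615705, 5630656) = 380.7 + (+0.01723)·(-55) + (-0.01542)·(25) = 379.37 m.
That is lower than the 380.7 m at 1, so the point is downgradient.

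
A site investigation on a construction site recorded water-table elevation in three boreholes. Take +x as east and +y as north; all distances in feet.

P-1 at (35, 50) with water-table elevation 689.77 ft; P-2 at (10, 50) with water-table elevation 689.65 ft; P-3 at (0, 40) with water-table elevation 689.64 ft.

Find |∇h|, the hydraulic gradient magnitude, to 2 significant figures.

0.0061

Taking P-1 as reference: P-2−P-1 = (-25, 0, -0.12); P-3−P-1 = (-35, -10, -0.13).
Solve a·Δx + b·Δy = Δh: det = (-25)·(-10) − (-35)·0 = 250.
∂h/∂x = [(-0.12)·(-10) − (-0.13)·0] / 250 = +0.004800
∂h/∂y = [(-25)·(-0.13) − (-35)·(-0.12)] / 250 = -0.003800
|∇h| = √(0.004800² + -0.003800²) = 0.006122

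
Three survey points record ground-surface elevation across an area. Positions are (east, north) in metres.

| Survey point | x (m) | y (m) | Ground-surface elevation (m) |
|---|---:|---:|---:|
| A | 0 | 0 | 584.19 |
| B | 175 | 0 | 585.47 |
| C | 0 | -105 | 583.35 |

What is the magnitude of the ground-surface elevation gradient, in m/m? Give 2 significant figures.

0.011 m/m

∂z/∂x = (585.47 − 584.19) / (175 − 0) = +0.007314
∂z/∂y = (583.35 − 584.19) / (-105 − 0) = +0.008000
|∇f| = √(0.007314² + 0.008000²) = 0.01084 m/m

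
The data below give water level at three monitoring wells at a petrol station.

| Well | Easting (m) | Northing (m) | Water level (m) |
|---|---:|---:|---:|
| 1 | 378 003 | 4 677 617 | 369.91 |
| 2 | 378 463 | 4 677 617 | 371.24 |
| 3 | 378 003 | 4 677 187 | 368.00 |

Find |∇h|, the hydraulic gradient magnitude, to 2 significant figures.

∂h/∂x = (371.24 − 369.91) / (378463 − 378003) = +0.002891
∂h/∂y = (368.00 − 369.91) / (4677187 − 4677617) = +0.004442
|∇h| = √(0.002891² + 0.004442²) = 0.0053

0.0053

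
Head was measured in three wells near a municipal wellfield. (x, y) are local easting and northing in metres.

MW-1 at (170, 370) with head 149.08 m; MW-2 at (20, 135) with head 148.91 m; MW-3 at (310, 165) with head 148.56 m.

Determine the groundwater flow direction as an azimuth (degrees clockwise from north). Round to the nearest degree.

Differences from MW-1: to MW-2 (Δx, Δy, Δh) = (-150, -235, -0.17); to MW-3 = (140, -205, -0.52).
Solve a·Δx + b·Δy = Δh: det = (-150)·(-205) − 140·(-235) = 63650.
∂h/∂x = [(-0.17)·(-205) − (-0.52)·(-235)] / 63650 = -0.001372
∂h/∂y = [(-150)·(-0.52) − 140·(-0.17)] / 63650 = +0.001599
Flow direction (−∇h) has components (+0.001372 E, -0.001599 N).
Azimuth = atan2(E, N) = atan2(+0.001372, -0.001599) = 139.4° ≈ 139°.

139°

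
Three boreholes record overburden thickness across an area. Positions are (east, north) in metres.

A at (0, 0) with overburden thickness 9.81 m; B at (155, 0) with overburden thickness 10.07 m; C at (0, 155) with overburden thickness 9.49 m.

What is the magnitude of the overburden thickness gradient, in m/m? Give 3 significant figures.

0.00266 m/m

∂d/∂x = (10.07 − 9.81) / (155 − 0) = +0.001677
∂d/∂y = (9.49 − 9.81) / (155 − 0) = -0.002065
|∇f| = √(0.001677² + -0.002065²) = 0.00266 m/m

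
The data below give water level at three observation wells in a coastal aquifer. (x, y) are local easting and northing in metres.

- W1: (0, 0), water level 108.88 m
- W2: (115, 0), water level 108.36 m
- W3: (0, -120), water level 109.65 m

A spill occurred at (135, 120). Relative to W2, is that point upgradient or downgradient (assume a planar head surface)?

downgradient

∂h/∂x = (108.36 − 108.88) / (115 − 0) = -0.004522
∂h/∂y = (109.65 − 108.88) / (-120 − 0) = -0.006417
Head at (135, 120) = 108.88 + (-0.004522)·(135) + (-0.006417)·(120) = 107.50 m.
That is lower than the 108.36 m at W2, so the point is downgradient.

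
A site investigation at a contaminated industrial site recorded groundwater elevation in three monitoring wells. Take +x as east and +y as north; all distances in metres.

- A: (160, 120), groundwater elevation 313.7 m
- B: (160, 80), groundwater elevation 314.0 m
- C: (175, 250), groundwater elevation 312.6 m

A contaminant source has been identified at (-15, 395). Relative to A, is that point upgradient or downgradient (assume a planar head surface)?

With h = a·x + b·y + c and A as origin, the differences give:
  0·a + (-40)·b = +0.3
  15·a + 130·b = -1.1
Eliminate b (×130 and ×(-40), subtract): 600·a = -5.00 → a = ∂h/∂x = -0.008333
Back-substitute: b = ∂h/∂y = -0.007500.
Head at (-15, 395) = 313.7 + (-0.008333)·(-175) + (-0.007500)·(275) = 313.10 m.
That is lower than the 313.7 m at A, so the point is downgradient.

downgradient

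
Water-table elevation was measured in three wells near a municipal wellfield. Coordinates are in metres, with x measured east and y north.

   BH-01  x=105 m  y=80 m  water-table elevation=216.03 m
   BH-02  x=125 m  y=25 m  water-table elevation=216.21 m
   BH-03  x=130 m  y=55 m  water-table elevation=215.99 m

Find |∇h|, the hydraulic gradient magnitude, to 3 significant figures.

Differences from BH-01: to BH-02 (Δx, Δy, Δh) = (20, -55, +0.18); to BH-03 = (25, -25, -0.04).
Determinant of the coordinate differences = 20·(-25) − 25·(-55) = 875.
∂h/∂x = [(+0.18)·(-25) − (-0.04)·(-55)] / 875 = -0.007657
∂h/∂y = [20·(-0.04) − 25·(+0.18)] / 875 = -0.006057
|∇h| = √(-0.007657² + -0.006057²) = 0.009763

0.00976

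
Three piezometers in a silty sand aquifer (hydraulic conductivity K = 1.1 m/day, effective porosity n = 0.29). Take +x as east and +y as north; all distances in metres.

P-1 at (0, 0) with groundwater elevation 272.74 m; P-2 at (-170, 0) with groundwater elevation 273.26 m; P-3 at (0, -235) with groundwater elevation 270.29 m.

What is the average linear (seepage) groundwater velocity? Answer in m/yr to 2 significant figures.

∂h/∂x = (273.26 − 272.74) / (-170 − 0) = -0.003059
∂h/∂y = (270.29 − 272.74) / (-235 − 0) = +0.01043
|∇h| = √(-0.003059² + 0.01043²) = 0.01087
Seepage velocity v = K·i/n = 1.1 × 0.01087 / 0.29 = 0.04123 m/day = 15.06 m/yr.

15 m/yr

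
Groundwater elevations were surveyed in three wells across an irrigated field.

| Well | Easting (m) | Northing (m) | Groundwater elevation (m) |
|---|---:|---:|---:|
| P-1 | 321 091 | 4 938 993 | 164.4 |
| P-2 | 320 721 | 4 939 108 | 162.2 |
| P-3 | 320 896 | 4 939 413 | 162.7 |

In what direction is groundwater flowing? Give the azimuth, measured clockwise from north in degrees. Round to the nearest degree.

285°

Taking P-1 as reference: P-2−P-1 = (-370, 115, -2.2); P-3−P-1 = (-195, 420, -1.7).
Solve a·Δx + b·Δy = Δh: det = (-370)·420 − (-195)·115 = -132975.
∂h/∂x = [(-2.2)·420 − (-1.7)·115] / -132975 = +0.005478
∂h/∂y = [(-370)·(-1.7) − (-195)·(-2.2)] / -132975 = -0.001504
Flow direction (−∇h) has components (-0.005478 E, +0.001504 N).
Azimuth = atan2(E, N) = atan2(-0.005478, +0.001504) = 285.4° ≈ 285°.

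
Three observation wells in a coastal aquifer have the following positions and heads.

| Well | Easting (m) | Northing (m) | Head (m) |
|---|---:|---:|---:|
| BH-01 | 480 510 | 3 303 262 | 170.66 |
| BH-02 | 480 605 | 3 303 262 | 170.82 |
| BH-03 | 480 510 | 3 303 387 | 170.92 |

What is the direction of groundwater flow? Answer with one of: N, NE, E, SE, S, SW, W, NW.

SW

∂h/∂x = (170.82 − 170.66) / (480605 − 480510) = +0.001684
∂h/∂y = (170.92 − 170.66) / (3303387 − 3303262) = +0.002080
Flow = −∇h = (-0.001684 east, -0.002080 north), which points southwest.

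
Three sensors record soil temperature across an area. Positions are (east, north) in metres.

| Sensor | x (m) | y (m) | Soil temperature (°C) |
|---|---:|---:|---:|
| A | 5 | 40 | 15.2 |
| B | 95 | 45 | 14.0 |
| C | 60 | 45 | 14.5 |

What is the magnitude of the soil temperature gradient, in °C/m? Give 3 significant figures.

Taking A as reference: B−A = (90, 5, -1.2); C−A = (55, 5, -0.7).
Determinant of the coordinate differences = 90·5 − 55·5 = 175.
∂T/∂x = [(-1.2)·5 − (-0.7)·5] / 175 = -0.01429
∂T/∂y = [90·(-0.7) − 55·(-1.2)] / 175 = +0.01714
|∇f| = √(-0.01429² + 0.01714²) = 0.02232 °C/m

0.0223 °C/m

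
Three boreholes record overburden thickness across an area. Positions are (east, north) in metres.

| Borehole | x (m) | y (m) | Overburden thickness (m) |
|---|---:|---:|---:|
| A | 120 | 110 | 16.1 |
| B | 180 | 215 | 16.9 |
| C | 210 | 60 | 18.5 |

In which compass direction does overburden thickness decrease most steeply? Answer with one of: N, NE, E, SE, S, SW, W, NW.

W

Taking A as reference: B−A = (60, 105, +0.8); C−A = (90, -50, +2.4).
Determinant of the coordinate differences = 60·(-50) − 90·105 = -12450.
∂d/∂x = [(+0.8)·(-50) − (+2.4)·105] / -12450 = +0.02345
∂d/∂y = [60·(+2.4) − 90·(+0.8)] / -12450 = -0.005783
Steepest decrease is along −∇f = (-0.02345 E, +0.005783 N) → west.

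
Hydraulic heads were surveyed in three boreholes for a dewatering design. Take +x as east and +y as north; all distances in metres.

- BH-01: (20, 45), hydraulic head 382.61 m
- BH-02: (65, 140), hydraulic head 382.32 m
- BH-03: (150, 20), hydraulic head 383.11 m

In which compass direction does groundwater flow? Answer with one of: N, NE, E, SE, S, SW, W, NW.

NW

With h = a·x + b·y + c and BH-01 as origin, the differences give:
  45·a + 95·b = -0.29
  130·a + (-25)·b = +0.50
Eliminate b (×(-25) and ×95, subtract): -13475·a = -40.250 → a = ∂h/∂x = +0.002987
Back-substitute: b = ∂h/∂y = -0.004468.
Flow = −∇h = (-0.002987 east, +0.004468 north), which points northwest.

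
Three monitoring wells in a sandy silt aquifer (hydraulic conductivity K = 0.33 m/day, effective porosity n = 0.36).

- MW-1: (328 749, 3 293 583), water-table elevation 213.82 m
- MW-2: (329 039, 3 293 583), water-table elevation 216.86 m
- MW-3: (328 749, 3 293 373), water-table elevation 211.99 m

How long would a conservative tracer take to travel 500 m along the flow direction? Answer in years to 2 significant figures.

110 years

∂h/∂x = (216.86 − 213.82) / (329039 − 328749) = +0.01048
∂h/∂y = (211.99 − 213.82) / (3293373 − 3293583) = +0.008714
|∇h| = √(0.01048² + 0.008714²) = 0.01363
Seepage velocity v = K·i/n = 0.33 × 0.01363 / 0.36 = 0.01249 m/day.
t = 500 / 0.01249 = 4.003e+04 days = 110 years.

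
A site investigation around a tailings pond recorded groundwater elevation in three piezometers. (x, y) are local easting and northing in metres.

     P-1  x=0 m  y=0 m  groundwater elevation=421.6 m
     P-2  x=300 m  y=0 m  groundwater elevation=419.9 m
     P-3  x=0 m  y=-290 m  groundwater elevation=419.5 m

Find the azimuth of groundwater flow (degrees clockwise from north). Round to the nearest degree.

∂h/∂x = (419.9 − 421.6) / (300 − 0) = -0.005667
∂h/∂y = (419.5 − 421.6) / (-290 − 0) = +0.007241
Flow direction (−∇h) has components (+0.005667 E, -0.007241 N).
Azimuth = atan2(E, N) = atan2(+0.005667, -0.007241) = 142.0° ≈ 142°.

142°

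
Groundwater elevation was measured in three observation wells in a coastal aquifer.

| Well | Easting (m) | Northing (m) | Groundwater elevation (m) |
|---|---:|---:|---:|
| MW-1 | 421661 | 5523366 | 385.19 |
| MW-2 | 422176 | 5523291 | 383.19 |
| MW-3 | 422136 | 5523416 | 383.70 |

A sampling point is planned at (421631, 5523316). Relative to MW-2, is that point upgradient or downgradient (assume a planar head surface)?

upgradient

Three-point gradient (reference MW-1): Δ to MW-2 = (515, -75, -2.00), Δ to MW-3 = (475, 50, -1.49).
∂h/∂x = -0.003450, ∂h/∂y = +0.002976 (det = 61375).
Head at (421631, 5523316) = 385.19 + (-0.003450)·(-30) + (+0.002976)·(-50) = 385.14 m.
That is higher than the 383.19 m at MW-2, so the point is upgradient.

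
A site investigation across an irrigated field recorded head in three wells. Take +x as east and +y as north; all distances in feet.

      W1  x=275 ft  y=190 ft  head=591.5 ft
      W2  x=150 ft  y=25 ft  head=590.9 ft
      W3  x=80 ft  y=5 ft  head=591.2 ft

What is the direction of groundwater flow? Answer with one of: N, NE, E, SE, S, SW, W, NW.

SE

Taking W1 as reference: W2−W1 = (-125, -165, -0.6); W3−W1 = (-195, -185, -0.3).
Solve a·Δx + b·Δy = Δh: det = (-125)·(-185) − (-195)·(-165) = -9050.
∂h/∂x = [(-0.6)·(-185) − (-0.3)·(-165)] / -9050 = -0.006796
∂h/∂y = [(-125)·(-0.3) − (-195)·(-0.6)] / -9050 = +0.008785
Flow = −∇h = (+0.006796 east, -0.008785 north), which points southeast.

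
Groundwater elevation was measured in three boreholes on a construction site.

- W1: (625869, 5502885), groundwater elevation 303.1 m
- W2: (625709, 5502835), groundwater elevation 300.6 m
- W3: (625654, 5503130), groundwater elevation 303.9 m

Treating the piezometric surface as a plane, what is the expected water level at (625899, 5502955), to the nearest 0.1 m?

304.4 m

With h = a·x + b·y + c and W1 as origin, the differences give:
  (-160)·a + (-50)·b = -2.5
  (-215)·a + 245·b = +0.8
Eliminate b (×245 and ×(-50), subtract): -49950·a = -572.50 → a = ∂h/∂x = +0.01146
Back-substitute: b = ∂h/∂y = +0.01332.
h(625899, 5502955) = 303.1 + (+0.01146)·(30) + (+0.01332)·(70) = 303.1 +0.344 +0.933 = 304.376 m.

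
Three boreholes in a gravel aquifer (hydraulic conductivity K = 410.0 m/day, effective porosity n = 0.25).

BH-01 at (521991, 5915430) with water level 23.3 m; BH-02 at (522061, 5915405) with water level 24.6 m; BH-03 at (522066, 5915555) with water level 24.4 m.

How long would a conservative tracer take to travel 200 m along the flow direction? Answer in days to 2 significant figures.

6.8 days

Differences from BH-01: to BH-02 (Δx, Δy, Δh) = (70, -25, +1.3); to BH-03 = (75, 125, +1.1).
Solve a·Δx + b·Δy = Δh: det = 70·125 − 75·(-25) = 10625.
∂h/∂x = [(+1.3)·125 − (+1.1)·(-25)] / 10625 = +0.01788
∂h/∂y = [70·(+1.1) − 75·(+1.3)] / 10625 = -0.001929
|∇h| = √(0.01788² + -0.001929²) = 0.01798
Seepage velocity v = K·i/n = 410.0 × 0.01798 / 0.25 = 29.49 m/day.
t = 200 / 29.49 = 6.782 days.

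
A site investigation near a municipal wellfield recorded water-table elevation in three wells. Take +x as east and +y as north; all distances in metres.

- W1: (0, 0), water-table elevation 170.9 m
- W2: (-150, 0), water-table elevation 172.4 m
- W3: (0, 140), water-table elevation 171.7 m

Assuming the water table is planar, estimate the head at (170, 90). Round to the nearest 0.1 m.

∂h/∂x = (172.4 − 170.9) / (-150 − 0) = -0.01000
∂h/∂y = (171.7 − 170.9) / (140 − 0) = +0.005714
h(170, 90) = 170.9 + (-0.01000)·(170) + (+0.005714)·(90) = 170.9 -1.700 +0.514 = 169.714 m.

169.7 m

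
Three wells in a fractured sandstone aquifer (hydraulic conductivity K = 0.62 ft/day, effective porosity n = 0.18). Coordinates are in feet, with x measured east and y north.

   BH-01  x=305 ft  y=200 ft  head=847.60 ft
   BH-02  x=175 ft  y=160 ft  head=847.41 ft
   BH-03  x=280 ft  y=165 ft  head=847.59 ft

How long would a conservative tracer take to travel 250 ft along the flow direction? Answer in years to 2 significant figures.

With h = a·x + b·y + c and BH-01 as origin, the differences give:
  (-130)·a + (-40)·b = -0.19
  (-25)·a + (-35)·b = -0.01
Eliminate b (×(-35) and ×(-40), subtract): 3550·a = 6.250 → a = ∂h/∂x = +0.001761
Back-substitute: b = ∂h/∂y = -0.0009718.
|∇h| = √(0.001761² + -0.0009718²) = 0.002011
Seepage velocity v = K·i/n = 0.62 × 0.002011 / 0.18 = 0.006927 ft/day.
t = 250 / 0.006927 = 3.609e+04 days = 98.8 years.

99 years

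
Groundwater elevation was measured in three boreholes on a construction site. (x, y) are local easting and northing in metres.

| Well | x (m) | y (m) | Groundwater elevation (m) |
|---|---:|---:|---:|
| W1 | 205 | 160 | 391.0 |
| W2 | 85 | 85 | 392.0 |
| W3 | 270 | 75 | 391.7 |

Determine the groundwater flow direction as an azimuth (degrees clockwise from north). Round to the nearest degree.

012°

Taking W1 as reference: W2−W1 = (-120, -75, +1.0); W3−W1 = (65, -85, +0.7).
Solve a·Δx + b·Δy = Δh: det = (-120)·(-85) − 65·(-75) = 15075.
∂h/∂x = [(+1.0)·(-85) − (+0.7)·(-75)] / 15075 = -0.002156
∂h/∂y = [(-120)·(+0.7) − 65·(+1.0)] / 15075 = -0.009884
Flow direction (−∇h) has components (+0.002156 E, +0.009884 N).
Azimuth = atan2(E, N) = atan2(+0.002156, +0.009884) = 12.3° ≈ 012°.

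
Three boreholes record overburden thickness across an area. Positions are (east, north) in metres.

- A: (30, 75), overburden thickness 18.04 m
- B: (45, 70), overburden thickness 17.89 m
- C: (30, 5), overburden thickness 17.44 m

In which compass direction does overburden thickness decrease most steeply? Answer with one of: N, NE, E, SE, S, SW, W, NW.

SE

Three-point gradient (reference A): Δ to B = (15, -5, -0.15), Δ to C = (0, -70, -0.60).
∂d/∂x = -0.007143, ∂d/∂y = +0.008571 (det = -1050).
Steepest decrease is along −∇f = (+0.007143 E, -0.008571 N) → southeast.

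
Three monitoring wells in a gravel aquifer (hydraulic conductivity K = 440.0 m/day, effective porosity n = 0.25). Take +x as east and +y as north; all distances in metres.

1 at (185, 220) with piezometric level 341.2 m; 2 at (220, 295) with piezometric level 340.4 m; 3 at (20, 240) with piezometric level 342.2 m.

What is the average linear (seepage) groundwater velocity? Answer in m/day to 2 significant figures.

Differences from 1: to 2 (Δx, Δy, Δh) = (35, 75, -0.8); to 3 = (-165, 20, +1.0).
Solve a·Δx + b·Δy = Δh: det = 35·20 − (-165)·75 = 13075.
∂h/∂x = [(-0.8)·20 − (+1.0)·75] / 13075 = -0.006960
∂h/∂y = [35·(+1.0) − (-165)·(-0.8)] / 13075 = -0.007419
|∇h| = √(-0.006960² + -0.007419²) = 0.01017
Seepage velocity v = K·i/n = 440.0 × 0.01017 / 0.25 = 17.9 m/day.

18 m/day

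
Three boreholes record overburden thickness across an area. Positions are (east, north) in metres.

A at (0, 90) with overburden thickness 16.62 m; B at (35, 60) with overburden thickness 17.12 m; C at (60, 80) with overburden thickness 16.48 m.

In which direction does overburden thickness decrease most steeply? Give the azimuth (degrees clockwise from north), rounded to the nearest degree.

Differences from A: to B (Δx, Δy, Δh) = (35, -30, +0.50); to C = (60, -10, -0.14).
Determinant of the coordinate differences = 35·(-10) − 60·(-30) = 1450.
∂d/∂x = [(+0.50)·(-10) − (-0.14)·(-30)] / 1450 = -0.006345
∂d/∂y = [35·(-0.14) − 60·(+0.50)] / 1450 = -0.02407
Steepest decrease is along −∇f: components (+0.006345 E, +0.02407 N).
Azimuth = atan2(+0.006345, +0.02407) = 14.8° ≈ 015°.

015°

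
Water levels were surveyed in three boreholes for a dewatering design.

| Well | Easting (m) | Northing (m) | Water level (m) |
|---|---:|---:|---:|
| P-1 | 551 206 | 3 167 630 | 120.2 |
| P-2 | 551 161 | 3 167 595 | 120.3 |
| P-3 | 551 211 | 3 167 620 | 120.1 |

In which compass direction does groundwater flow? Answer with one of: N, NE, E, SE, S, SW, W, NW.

SE

Differences from P-1: to P-2 (Δx, Δy, Δh) = (-45, -35, +0.1); to P-3 = (5, -10, -0.1).
Determinant of the coordinate differences = (-45)·(-10) − 5·(-35) = 625.
∂h/∂x = [(+0.1)·(-10) − (-0.1)·(-35)] / 625 = -0.007200
∂h/∂y = [(-45)·(-0.1) − 5·(+0.1)] / 625 = +0.006400
Flow = −∇h = (+0.007200 east, -0.006400 north), which points southeast.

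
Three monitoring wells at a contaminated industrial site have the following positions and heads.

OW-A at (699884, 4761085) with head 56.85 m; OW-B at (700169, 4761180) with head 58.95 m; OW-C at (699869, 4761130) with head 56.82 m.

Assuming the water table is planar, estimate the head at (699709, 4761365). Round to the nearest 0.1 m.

56.1 m

Taking OW-A as reference: OW-B−OW-A = (285, 95, +2.10); OW-C−OW-A = (-15, 45, -0.03).
Solve a·Δx + b·Δy = Δh: det = 285·45 − (-15)·95 = 14250.
∂h/∂x = [(+2.10)·45 − (-0.03)·95] / 14250 = +0.006832
∂h/∂y = [285·(-0.03) − (-15)·(+2.10)] / 14250 = +0.001611
h(699709, 4761365) = 56.85 + (+0.006832)·(-175) + (+0.001611)·(280) = 56.85 -1.196 +0.451 = 56.105 m.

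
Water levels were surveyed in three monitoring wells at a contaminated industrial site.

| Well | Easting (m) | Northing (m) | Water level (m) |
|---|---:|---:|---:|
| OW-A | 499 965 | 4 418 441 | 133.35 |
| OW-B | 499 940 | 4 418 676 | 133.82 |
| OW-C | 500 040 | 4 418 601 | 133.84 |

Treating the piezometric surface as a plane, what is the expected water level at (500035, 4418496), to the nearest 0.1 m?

133.6 m

Three-point gradient (reference OW-A): Δ to OW-B = (-25, 235, +0.47), Δ to OW-C = (75, 160, +0.49).
∂h/∂x = +0.001847, ∂h/∂y = +0.002197 (det = -21625).
h(500035, 4418496) = 133.35 + (+0.001847)·(70) + (+0.002197)·(55) = 133.35 +0.129 +0.121 = 133.600 m.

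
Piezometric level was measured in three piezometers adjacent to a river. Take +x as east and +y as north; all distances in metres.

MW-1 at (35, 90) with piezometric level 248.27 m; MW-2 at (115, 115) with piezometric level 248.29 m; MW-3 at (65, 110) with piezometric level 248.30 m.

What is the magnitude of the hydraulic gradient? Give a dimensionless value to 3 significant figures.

Taking MW-1 as reference: MW-2−MW-1 = (80, 25, +0.02); MW-3−MW-1 = (30, 20, +0.03).
Solve a·Δx + b·Δy = Δh: det = 80·20 − 30·25 = 850.
∂h/∂x = [(+0.02)·20 − (+0.03)·25] / 850 = -0.0004118
∂h/∂y = [80·(+0.03) − 30·(+0.02)] / 850 = +0.002118
|∇h| = √(-0.0004118² + 0.002118²) = 0.002158

0.00216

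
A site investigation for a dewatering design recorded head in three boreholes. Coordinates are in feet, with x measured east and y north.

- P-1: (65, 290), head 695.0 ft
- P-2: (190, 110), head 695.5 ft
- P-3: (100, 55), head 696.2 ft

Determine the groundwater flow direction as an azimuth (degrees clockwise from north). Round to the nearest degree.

With h = a·x + b·y + c and P-1 as origin, the differences give:
  125·a + (-180)·b = +0.5
  35·a + (-235)·b = +1.2
Eliminate b (×(-235) and ×(-180), subtract): -23075·a = 98.50 → a = ∂h/∂x = -0.004269
Back-substitute: b = ∂h/∂y = -0.005742.
Flow direction (−∇h) has components (+0.004269 E, +0.005742 N).
Azimuth = atan2(E, N) = atan2(+0.004269, +0.005742) = 36.6° ≈ 037°.

037°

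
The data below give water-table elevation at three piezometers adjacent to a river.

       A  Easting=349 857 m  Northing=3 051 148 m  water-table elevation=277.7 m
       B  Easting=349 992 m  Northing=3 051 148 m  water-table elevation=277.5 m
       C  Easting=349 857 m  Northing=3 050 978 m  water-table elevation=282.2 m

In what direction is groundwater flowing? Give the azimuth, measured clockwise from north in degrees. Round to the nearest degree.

∂h/∂x = (277.5 − 277.7) / (349992 − 349857) = -0.001481
∂h/∂y = (282.2 − 277.7) / (3050978 − 3051148) = -0.02647
Flow direction (−∇h) has components (+0.001481 E, +0.02647 N).
Azimuth = atan2(E, N) = atan2(+0.001481, +0.02647) = 3.2° ≈ 003°.

003°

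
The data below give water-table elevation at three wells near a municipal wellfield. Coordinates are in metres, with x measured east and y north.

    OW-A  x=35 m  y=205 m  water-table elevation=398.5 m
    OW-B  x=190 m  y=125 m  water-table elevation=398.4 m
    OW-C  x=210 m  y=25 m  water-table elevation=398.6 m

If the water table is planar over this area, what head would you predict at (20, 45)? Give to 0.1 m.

398.9 m

With h = a·x + b·y + c and OW-A as origin, the differences give:
  155·a + (-80)·b = -0.1
  175·a + (-180)·b = +0.1
Eliminate b (×(-180) and ×(-80), subtract): -13900·a = 26.00 → a = ∂h/∂x = -0.001871
Back-substitute: b = ∂h/∂y = -0.002374.
h(20, 45) = 398.5 + (-0.001871)·(-15) + (-0.002374)·(-160) = 398.5 +0.028 +0.380 = 398.908 m.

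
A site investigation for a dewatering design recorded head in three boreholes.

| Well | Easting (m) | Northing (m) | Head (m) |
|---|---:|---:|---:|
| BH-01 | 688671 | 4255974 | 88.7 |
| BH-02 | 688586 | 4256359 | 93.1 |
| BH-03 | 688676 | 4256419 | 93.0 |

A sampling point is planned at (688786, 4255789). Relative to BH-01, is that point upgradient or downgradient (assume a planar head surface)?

downgradient

Three-point gradient (reference BH-01): Δ to BH-02 = (-85, 385, +4.4), Δ to BH-03 = (5, 445, +4.3).
∂h/∂x = -0.007610, ∂h/∂y = +0.009748 (det = -39750).
Head at (688786, 4255789) = 88.7 + (-0.007610)·(115) + (+0.009748)·(-185) = 86.02 m.
That is lower than the 88.7 m at BH-01, so the point is downgradient.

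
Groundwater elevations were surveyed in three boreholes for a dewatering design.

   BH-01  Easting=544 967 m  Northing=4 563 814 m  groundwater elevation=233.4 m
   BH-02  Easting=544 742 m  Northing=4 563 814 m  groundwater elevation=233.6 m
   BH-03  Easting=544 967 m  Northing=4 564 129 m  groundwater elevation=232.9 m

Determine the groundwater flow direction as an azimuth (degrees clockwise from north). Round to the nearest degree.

∂h/∂x = (233.6 − 233.4) / (544742 − 544967) = -0.0008889
∂h/∂y = (232.9 − 233.4) / (4564129 − 4563814) = -0.001587
Flow direction (−∇h) has components (+0.0008889 E, +0.001587 N).
Azimuth = atan2(E, N) = atan2(+0.0008889, +0.001587) = 29.2° ≈ 029°.

029°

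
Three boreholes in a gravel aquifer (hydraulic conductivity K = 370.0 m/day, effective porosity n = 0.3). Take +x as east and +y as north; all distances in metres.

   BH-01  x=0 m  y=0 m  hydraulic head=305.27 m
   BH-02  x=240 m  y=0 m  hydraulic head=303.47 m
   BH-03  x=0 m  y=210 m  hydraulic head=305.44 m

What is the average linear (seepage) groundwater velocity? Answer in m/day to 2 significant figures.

∂h/∂x = (303.47 − 305.27) / (240 − 0) = -0.007500
∂h/∂y = (305.44 − 305.27) / (210 − 0) = +0.0008095
|∇h| = √(-0.007500² + 0.0008095²) = 0.007544
Seepage velocity v = K·i/n = 370.0 × 0.007544 / 0.3 = 9.304 m/day.

9.3 m/day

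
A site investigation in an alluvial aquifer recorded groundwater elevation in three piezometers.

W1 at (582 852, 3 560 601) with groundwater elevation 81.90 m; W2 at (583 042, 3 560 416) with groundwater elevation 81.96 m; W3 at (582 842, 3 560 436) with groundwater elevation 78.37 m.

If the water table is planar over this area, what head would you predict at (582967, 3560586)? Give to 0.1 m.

83.9 m

With h = a·x + b·y + c and W1 as origin, the differences give:
  190·a + (-185)·b = +0.06
  (-10)·a + (-165)·b = -3.53
Eliminate b (×(-165) and ×(-185), subtract): -33200·a = -662.950 → a = ∂h/∂x = +0.01997
Back-substitute: b = ∂h/∂y = +0.02018.
h(582967, 3560586) = 81.90 + (+0.01997)·(115) + (+0.02018)·(-15) = 81.90 +2.296 -0.303 = 83.894 m.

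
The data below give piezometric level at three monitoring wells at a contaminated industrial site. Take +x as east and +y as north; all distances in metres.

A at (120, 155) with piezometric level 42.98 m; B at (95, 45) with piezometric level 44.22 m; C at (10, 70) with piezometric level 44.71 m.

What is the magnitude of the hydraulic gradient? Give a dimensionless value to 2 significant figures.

Differences from A: to B (Δx, Δy, Δh) = (-25, -110, +1.24); to C = (-110, -85, +1.73).
Determinant of the coordinate differences = (-25)·(-85) − (-110)·(-110) = -9975.
∂h/∂x = [(+1.24)·(-85) − (+1.73)·(-110)] / -9975 = -0.008511
∂h/∂y = [(-25)·(+1.73) − (-110)·(+1.24)] / -9975 = -0.009338
|∇h| = √(-0.008511² + -0.009338²) = 0.01263

0.013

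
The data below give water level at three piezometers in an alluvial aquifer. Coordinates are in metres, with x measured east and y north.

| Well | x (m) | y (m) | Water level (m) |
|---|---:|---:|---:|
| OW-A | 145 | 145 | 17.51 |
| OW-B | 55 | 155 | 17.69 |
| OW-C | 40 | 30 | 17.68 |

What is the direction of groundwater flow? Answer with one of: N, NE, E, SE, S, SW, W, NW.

E

With h = a·x + b·y + c and OW-A as origin, the differences give:
  (-90)·a + 10·b = +0.18
  (-105)·a + (-115)·b = +0.17
Eliminate b (×(-115) and ×10, subtract): 11400·a = -22.400 → a = ∂h/∂x = -0.001965
Back-substitute: b = ∂h/∂y = +0.0003158.
Flow = −∇h = (+0.001965 east, -0.0003158 north), which points east.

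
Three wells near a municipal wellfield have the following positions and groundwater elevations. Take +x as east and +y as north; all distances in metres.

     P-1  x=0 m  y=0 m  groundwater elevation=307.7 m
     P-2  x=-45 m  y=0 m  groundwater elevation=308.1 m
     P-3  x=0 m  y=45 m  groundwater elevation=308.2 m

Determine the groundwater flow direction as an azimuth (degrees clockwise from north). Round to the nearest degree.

141°

∂h/∂x = (308.1 − 307.7) / (-45 − 0) = -0.008889
∂h/∂y = (308.2 − 307.7) / (45 − 0) = +0.01111
Flow direction (−∇h) has components (+0.008889 E, -0.01111 N).
Azimuth = atan2(E, N) = atan2(+0.008889, -0.01111) = 141.3° ≈ 141°.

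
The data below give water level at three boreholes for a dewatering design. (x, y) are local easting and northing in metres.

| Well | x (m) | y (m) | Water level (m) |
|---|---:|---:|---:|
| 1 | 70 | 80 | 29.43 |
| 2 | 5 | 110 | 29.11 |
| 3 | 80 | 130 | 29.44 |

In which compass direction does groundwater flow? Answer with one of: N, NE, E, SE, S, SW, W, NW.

Differences from 1: to 2 (Δx, Δy, Δh) = (-65, 30, -0.32); to 3 = (10, 50, +0.01).
Solve a·Δx + b·Δy = Δh: det = (-65)·50 − 10·30 = -3550.
∂h/∂x = [(-0.32)·50 − (+0.01)·30] / -3550 = +0.004592
∂h/∂y = [(-65)·(+0.01) − 10·(-0.32)] / -3550 = -0.0007183
Flow = −∇h = (-0.004592 east, +0.0007183 north), which points west.

W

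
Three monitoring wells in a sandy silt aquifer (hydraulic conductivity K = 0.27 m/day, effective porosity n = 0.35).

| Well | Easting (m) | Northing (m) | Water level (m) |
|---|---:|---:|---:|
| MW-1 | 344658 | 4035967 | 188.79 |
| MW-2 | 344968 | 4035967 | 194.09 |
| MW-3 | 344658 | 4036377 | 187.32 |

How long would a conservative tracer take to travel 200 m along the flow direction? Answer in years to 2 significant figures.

41 years

∂h/∂x = (194.09 − 188.79) / (344968 − 344658) = +0.01710
∂h/∂y = (187.32 − 188.79) / (4036377 − 4035967) = -0.003585
|∇h| = √(0.01710² + -0.003585²) = 0.01747
Seepage velocity v = K·i/n = 0.27 × 0.01747 / 0.35 = 0.01348 m/day.
t = 200 / 0.01348 = 1.484e+04 days = 40.6 years.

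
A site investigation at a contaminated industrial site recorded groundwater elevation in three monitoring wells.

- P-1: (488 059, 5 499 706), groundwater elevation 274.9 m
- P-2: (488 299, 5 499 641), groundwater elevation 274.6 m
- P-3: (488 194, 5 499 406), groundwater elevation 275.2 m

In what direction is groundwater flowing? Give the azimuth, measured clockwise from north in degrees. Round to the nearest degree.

044°

Taking P-1 as reference: P-2−P-1 = (240, -65, -0.3); P-3−P-1 = (135, -300, +0.3).
Determinant of the coordinate differences = 240·(-300) − 135·(-65) = -63225.
∂h/∂x = [(-0.3)·(-300) − (+0.3)·(-65)] / -63225 = -0.001732
∂h/∂y = [240·(+0.3) − 135·(-0.3)] / -63225 = -0.001779
Flow direction (−∇h) has components (+0.001732 E, +0.001779 N).
Azimuth = atan2(E, N) = atan2(+0.001732, +0.001779) = 44.2° ≈ 044°.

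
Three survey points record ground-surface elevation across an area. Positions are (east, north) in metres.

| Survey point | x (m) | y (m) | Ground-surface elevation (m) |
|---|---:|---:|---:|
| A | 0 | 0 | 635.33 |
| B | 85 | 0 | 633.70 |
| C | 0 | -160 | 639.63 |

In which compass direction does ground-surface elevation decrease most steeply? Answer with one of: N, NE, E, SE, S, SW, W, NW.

∂z/∂x = (633.70 − 635.33) / (85 − 0) = -0.01918
∂z/∂y = (639.63 − 635.33) / (-160 − 0) = -0.02687
Steepest decrease is along −∇f = (+0.01918 E, +0.02687 N) → northeast.

NE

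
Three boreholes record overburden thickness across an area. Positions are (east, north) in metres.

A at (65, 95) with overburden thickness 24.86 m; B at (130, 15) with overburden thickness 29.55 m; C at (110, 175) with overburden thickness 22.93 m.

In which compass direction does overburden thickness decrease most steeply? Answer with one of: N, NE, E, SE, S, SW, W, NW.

NW

Differences from A: to B (Δx, Δy, Δh) = (65, -80, +4.69); to C = (45, 80, -1.93).
Determinant of the coordinate differences = 65·80 − 45·(-80) = 8800.
∂d/∂x = [(+4.69)·80 − (-1.93)·(-80)] / 8800 = +0.02509
∂d/∂y = [65·(-1.93) − 45·(+4.69)] / 8800 = -0.03824
Steepest decrease is along −∇f = (-0.02509 E, +0.03824 N) → northwest.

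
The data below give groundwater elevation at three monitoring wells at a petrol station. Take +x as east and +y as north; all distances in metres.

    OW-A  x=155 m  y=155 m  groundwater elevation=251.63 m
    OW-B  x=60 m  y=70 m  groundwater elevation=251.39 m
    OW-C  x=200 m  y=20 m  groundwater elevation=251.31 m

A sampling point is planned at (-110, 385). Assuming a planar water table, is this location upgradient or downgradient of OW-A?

upgradient

Differences from OW-A: to OW-B (Δx, Δy, Δh) = (-95, -85, -0.24); to OW-C = (45, -135, -0.32).
Determinant of the coordinate differences = (-95)·(-135) − 45·(-85) = 16650.
∂h/∂x = [(-0.24)·(-135) − (-0.32)·(-85)] / 16650 = +0.0003123
∂h/∂y = [(-95)·(-0.32) − 45·(-0.24)] / 16650 = +0.002474
Head at (-110, 385) = 251.63 + (+0.0003123)·(-265) + (+0.002474)·(230) = 252.12 m.
That is higher than the 251.63 m at OW-A, so the point is upgradient.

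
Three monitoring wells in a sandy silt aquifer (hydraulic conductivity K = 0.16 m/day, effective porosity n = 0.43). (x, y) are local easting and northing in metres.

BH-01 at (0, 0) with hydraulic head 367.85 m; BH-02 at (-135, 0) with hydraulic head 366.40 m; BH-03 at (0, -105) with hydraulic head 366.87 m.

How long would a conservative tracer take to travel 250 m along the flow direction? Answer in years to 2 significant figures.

130 years

∂h/∂x = (366.40 − 367.85) / (-135 − 0) = +0.01074
∂h/∂y = (366.87 − 367.85) / (-105 − 0) = +0.009333
|∇h| = √(0.01074² + 0.009333²) = 0.01423
Seepage velocity v = K·i/n = 0.16 × 0.01423 / 0.43 = 0.005295 m/day.
t = 250 / 0.005295 = 4.721e+04 days = 129 years.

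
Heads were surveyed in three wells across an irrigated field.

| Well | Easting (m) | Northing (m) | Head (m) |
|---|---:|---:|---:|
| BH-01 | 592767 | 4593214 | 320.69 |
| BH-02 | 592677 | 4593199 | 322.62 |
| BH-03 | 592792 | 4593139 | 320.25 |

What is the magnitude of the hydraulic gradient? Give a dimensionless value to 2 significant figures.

With h = a·x + b·y + c and BH-01 as origin, the differences give:
  (-90)·a + (-15)·b = +1.93
  25·a + (-75)·b = -0.44
Eliminate b (×(-75) and ×(-15), subtract): 7125·a = -151.350 → a = ∂h/∂x = -0.02124
Back-substitute: b = ∂h/∂y = -0.001214.
|∇h| = √(-0.02124² + -0.001214²) = 0.02127

0.021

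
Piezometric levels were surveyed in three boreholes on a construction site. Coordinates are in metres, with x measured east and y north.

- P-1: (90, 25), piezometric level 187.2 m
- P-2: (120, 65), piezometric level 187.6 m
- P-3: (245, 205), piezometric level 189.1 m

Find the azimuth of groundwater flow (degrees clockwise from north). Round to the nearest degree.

219°

Taking P-1 as reference: P-2−P-1 = (30, 40, +0.4); P-3−P-1 = (155, 180, +1.9).
Solve a·Δx + b·Δy = Δh: det = 30·180 − 155·40 = -800.
∂h/∂x = [(+0.4)·180 − (+1.9)·40] / -800 = +0.005000
∂h/∂y = [30·(+1.9) − 155·(+0.4)] / -800 = +0.006250
Flow direction (−∇h) has components (-0.005000 E, -0.006250 N).
Azimuth = atan2(E, N) = atan2(-0.005000, -0.006250) = 218.7° ≈ 219°.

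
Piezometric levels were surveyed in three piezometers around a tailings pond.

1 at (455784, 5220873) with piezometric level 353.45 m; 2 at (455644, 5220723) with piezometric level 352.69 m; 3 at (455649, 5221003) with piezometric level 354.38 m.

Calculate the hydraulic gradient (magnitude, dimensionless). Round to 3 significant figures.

Taking 1 as reference: 2−1 = (-140, -150, -0.76); 3−1 = (-135, 130, +0.93).
Solve a·Δx + b·Δy = Δh: det = (-140)·130 − (-135)·(-150) = -38450.
∂h/∂x = [(-0.76)·130 − (+0.93)·(-150)] / -38450 = -0.001059
∂h/∂y = [(-140)·(+0.93) − (-135)·(-0.76)] / -38450 = +0.006055
|∇h| = √(-0.001059² + 0.006055²) = 0.006147

0.00615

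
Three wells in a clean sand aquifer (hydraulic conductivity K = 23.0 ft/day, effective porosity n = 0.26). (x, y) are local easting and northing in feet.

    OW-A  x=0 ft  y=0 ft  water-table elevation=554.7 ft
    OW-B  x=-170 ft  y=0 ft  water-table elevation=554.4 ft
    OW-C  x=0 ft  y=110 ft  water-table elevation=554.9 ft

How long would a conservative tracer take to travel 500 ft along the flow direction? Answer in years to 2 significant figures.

∂h/∂x = (554.4 − 554.7) / (-170 − 0) = +0.001765
∂h/∂y = (554.9 − 554.7) / (110 − 0) = +0.001818
|∇h| = √(0.001765² + 0.001818²) = 0.002534
Seepage velocity v = K·i/n = 23.0 × 0.002534 / 0.26 = 0.2242 ft/day.
t = 500 / 0.2242 = 2230 days = 6.11 years.

6.1 years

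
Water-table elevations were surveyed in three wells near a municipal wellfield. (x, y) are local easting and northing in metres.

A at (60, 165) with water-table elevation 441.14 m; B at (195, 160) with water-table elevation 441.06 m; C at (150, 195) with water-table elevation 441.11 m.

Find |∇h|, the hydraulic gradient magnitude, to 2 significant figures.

0.00090

Differences from A: to B (Δx, Δy, Δh) = (135, -5, -0.08); to C = (90, 30, -0.03).
Solve a·Δx + b·Δy = Δh: det = 135·30 − 90·(-5) = 4500.
∂h/∂x = [(-0.08)·30 − (-0.03)·(-5)] / 4500 = -0.0005667
∂h/∂y = [135·(-0.03) − 90·(-0.08)] / 4500 = +0.0007000
|∇h| = √(-0.0005667² + 0.0007000²) = 0.0009006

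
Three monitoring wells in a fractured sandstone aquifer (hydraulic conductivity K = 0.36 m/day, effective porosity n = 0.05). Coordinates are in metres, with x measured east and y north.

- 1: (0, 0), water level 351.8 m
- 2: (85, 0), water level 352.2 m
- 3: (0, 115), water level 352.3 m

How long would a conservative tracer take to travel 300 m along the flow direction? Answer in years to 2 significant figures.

18 years

∂h/∂x = (352.2 − 351.8) / (85 − 0) = +0.004706
∂h/∂y = (352.3 − 351.8) / (115 − 0) = +0.004348
|∇h| = √(0.004706² + 0.004348²) = 0.006407
Seepage velocity v = K·i/n = 0.36 × 0.006407 / 0.05 = 0.04613 m/day.
t = 300 / 0.04613 = 6503 days = 17.8 years.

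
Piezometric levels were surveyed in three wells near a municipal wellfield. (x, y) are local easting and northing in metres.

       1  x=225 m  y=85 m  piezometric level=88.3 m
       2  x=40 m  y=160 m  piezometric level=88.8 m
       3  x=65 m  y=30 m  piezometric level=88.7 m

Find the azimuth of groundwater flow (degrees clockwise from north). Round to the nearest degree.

Differences from 1: to 2 (Δx, Δy, Δh) = (-185, 75, +0.5); to 3 = (-160, -55, +0.4).
Solve a·Δx + b·Δy = Δh: det = (-185)·(-55) − (-160)·75 = 22175.
∂h/∂x = [(+0.5)·(-55) − (+0.4)·75] / 22175 = -0.002593
∂h/∂y = [(-185)·(+0.4) − (-160)·(+0.5)] / 22175 = +0.0002706
Flow direction (−∇h) has components (+0.002593 E, -0.0002706 N).
Azimuth = atan2(E, N) = atan2(+0.002593, -0.0002706) = 96.0° ≈ 096°.

096°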